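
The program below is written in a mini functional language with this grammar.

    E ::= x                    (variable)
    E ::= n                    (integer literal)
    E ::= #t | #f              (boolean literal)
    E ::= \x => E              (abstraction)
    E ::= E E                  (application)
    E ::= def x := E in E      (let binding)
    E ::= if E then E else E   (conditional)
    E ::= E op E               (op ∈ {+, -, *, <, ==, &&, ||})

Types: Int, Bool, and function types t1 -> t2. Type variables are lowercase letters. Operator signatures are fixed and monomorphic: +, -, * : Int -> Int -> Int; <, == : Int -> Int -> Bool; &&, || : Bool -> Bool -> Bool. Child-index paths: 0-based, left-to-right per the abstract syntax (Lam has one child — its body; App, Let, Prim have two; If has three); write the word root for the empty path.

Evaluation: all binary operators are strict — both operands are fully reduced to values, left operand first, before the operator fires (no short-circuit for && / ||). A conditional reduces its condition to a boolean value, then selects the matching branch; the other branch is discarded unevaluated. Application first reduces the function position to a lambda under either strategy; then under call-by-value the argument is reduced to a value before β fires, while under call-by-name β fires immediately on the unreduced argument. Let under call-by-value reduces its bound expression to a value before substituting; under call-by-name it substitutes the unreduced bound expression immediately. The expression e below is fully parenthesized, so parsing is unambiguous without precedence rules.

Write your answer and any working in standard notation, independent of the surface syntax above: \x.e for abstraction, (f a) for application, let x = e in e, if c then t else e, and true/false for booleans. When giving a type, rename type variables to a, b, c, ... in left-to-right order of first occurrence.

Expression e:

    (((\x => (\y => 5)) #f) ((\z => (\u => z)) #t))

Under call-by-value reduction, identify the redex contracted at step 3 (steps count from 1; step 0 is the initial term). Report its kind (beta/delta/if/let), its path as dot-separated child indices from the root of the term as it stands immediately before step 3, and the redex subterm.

Answer: beta at root : ((\y.5) (\u.true))

Derivation:
step 0: (((\x.(\y.5)) false) ((\z.(\u.z)) true))
step 1: [beta@0] ((\y.5) ((\z.(\u.z)) true))
step 2: [beta@1] ((\y.5) (\u.true))
step 3: [beta@root] 5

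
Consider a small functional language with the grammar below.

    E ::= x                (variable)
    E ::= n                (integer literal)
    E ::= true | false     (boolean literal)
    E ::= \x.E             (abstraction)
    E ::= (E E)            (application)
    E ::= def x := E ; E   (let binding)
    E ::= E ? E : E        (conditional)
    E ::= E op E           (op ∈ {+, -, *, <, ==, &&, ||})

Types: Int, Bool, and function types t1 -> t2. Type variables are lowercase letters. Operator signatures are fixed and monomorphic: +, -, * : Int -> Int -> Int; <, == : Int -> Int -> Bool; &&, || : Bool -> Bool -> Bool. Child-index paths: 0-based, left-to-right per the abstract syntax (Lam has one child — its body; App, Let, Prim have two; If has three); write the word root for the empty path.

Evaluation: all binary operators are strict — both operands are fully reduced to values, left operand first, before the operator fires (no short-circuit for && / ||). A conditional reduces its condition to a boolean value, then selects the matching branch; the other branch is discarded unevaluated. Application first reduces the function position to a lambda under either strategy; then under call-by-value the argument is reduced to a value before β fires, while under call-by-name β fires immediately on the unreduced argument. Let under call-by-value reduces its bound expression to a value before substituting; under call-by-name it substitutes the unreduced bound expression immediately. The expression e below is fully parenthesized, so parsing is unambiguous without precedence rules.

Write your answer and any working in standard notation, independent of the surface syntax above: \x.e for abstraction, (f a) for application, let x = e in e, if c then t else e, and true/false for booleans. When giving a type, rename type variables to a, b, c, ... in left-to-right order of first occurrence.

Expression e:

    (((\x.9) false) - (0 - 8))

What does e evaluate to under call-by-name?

Trace:
step 0: (((\x.9) false) - (0 - 8))
step 1: [beta@0] (9 - (0 - 8))
step 2: [delta@1] (9 - -8)
step 3: [delta@root] 17

Answer: 17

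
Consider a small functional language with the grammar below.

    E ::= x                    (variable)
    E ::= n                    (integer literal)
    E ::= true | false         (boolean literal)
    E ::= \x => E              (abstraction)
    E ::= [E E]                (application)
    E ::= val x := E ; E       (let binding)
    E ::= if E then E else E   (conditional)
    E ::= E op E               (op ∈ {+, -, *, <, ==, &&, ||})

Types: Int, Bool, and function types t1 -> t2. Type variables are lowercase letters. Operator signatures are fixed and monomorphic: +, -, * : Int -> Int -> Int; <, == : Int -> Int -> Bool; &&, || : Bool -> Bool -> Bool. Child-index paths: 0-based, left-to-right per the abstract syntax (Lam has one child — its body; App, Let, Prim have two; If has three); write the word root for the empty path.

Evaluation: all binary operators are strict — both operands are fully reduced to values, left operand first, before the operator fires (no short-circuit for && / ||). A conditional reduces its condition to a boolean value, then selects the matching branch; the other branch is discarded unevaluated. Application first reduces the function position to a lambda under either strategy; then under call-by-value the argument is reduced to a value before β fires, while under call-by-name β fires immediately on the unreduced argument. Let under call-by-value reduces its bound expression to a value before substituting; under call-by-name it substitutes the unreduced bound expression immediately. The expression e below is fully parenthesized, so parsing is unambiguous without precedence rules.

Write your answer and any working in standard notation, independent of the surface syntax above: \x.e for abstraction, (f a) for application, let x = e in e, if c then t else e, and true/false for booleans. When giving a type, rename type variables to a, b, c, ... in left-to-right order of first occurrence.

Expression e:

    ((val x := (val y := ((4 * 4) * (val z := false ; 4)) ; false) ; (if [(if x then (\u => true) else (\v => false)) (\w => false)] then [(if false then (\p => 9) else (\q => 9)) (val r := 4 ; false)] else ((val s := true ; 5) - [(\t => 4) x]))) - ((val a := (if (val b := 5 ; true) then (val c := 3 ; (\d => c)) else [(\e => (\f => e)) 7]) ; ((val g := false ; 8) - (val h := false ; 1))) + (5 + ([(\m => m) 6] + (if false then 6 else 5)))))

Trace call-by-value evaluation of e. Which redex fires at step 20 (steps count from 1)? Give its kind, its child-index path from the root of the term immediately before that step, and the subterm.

Answer: if at 1.1.1.1 : (if false then 6 else 5)

Trace:
step 0: ((let x = (let y = ((4 * 4) * (let z = false in 4)) in false) in (if ((if x then (\u.true) else (\v.false)) (\w.false)) then ((if false then (\p.9) else (\q.9)) (let r = 4 in false)) else ((let s = true in 5) - ((\t.4) x)))) - ((let a = (if (let b = 5 in true) then (let c = 3 in (\d.c)) else ((\e.(\f.e)) 7)) in ((let g = false in 8) - (let h = false in 1))) + (5 + (((\m.m) 6) + (if false then 6 else 5)))))
step 1: [delta@0.0.0.0] ((let x = (let y = (16 * (let z = false in 4)) in false) in (if ((if x then (\u.true) else (\v.false)) (\w.false)) then ((if false then (\p.9) else (\q.9)) (let r = 4 in false)) else ((let s = true in 5) - ((\t.4) x)))) - ((let a = (if (let b = 5 in true) then (let c = 3 in (\d.c)) else ((\e.(\f.e)) 7)) in ((let g = false in 8) - (let h = false in 1))) + (5 + (((\m.m) 6) + (if false then 6 else 5)))))
step 2: [let@0.0.0.1] ((let x = (let y = (16 * 4) in false) in (if ((if x then (\u.true) else (\v.false)) (\w.false)) then ((if false then (\p.9) else (\q.9)) (let r = 4 in false)) else ((let s = true in 5) - ((\t.4) x)))) - ((let a = (if (let b = 5 in true) then (let c = 3 in (\d.c)) else ((\e.(\f.e)) 7)) in ((let g = false in 8) - (let h = false in 1))) + (5 + (((\m.m) 6) + (if false then 6 else 5)))))
step 3: [delta@0.0.0] ((let x = (let y = 64 in false) in (if ((if x then (\u.true) else (\v.false)) (\w.false)) then ((if false then (\p.9) else (\q.9)) (let r = 4 in false)) else ((let s = true in 5) - ((\t.4) x)))) - ((let a = (if (let b = 5 in true) then (let c = 3 in (\d.c)) else ((\e.(\f.e)) 7)) in ((let g = false in 8) - (let h = false in 1))) + (5 + (((\m.m) 6) + (if false then 6 else 5)))))
step 4: [let@0.0] ((let x = false in (if ((if x then (\u.true) else (\v.false)) (\w.false)) then ((if false then (\p.9) else (\q.9)) (let r = 4 in false)) else ((let s = true in 5) - ((\t.4) x)))) - ((let a = (if (let b = 5 in true) then (let c = 3 in (\d.c)) else ((\e.(\f.e)) 7)) in ((let g = false in 8) - (let h = false in 1))) + (5 + (((\m.m) 6) + (if false then 6 else 5)))))
step 5: [let@0] ((if ((if false then (\u.true) else (\v.false)) (\w.false)) then ((if false then (\p.9) else (\q.9)) (let r = 4 in false)) else ((let s = true in 5) - ((\t.4) false))) - ((let a = (if (let b = 5 in true) then (let c = 3 in (\d.c)) else ((\e.(\f.e)) 7)) in ((let g = false in 8) - (let h = false in 1))) + (5 + (((\m.m) 6) + (if false then 6 else 5)))))
step 6: [if@0.0.0] ((if ((\v.false) (\w.false)) then ((if false then (\p.9) else (\q.9)) (let r = 4 in false)) else ((let s = true in 5) - ((\t.4) false))) - ((let a = (if (let b = 5 in true) then (let c = 3 in (\d.c)) else ((\e.(\f.e)) 7)) in ((let g = false in 8) - (let h = false in 1))) + (5 + (((\m.m) 6) + (if false then 6 else 5)))))
step 7: [beta@0.0] ((if false then ((if false then (\p.9) else (\q.9)) (let r = 4 in false)) else ((let s = true in 5) - ((\t.4) false))) - ((let a = (if (let b = 5 in true) then (let c = 3 in (\d.c)) else ((\e.(\f.e)) 7)) in ((let g = false in 8) - (let h = false in 1))) + (5 + (((\m.m) 6) + (if false then 6 else 5)))))
step 8: [if@0] (((let s = true in 5) - ((\t.4) false)) - ((let a = (if (let b = 5 in true) then (let c = 3 in (\d.c)) else ((\e.(\f.e)) 7)) in ((let g = false in 8) - (let h = false in 1))) + (5 + (((\m.m) 6) + (if false then 6 else 5)))))
step 9: [let@0.0] ((5 - ((\t.4) false)) - ((let a = (if (let b = 5 in true) then (let c = 3 in (\d.c)) else ((\e.(\f.e)) 7)) in ((let g = false in 8) - (let h = false in 1))) + (5 + (((\m.m) 6) + (if false then 6 else 5)))))
step 10: [beta@0.1] ((5 - 4) - ((let a = (if (let b = 5 in true) then (let c = 3 in (\d.c)) else ((\e.(\f.e)) 7)) in ((let g = false in 8) - (let h = false in 1))) + (5 + (((\m.m) 6) + (if false then 6 else 5)))))
step 11: [delta@0] (1 - ((let a = (if (let b = 5 in true) then (let c = 3 in (\d.c)) else ((\e.(\f.e)) 7)) in ((let g = false in 8) - (let h = false in 1))) + (5 + (((\m.m) 6) + (if false then 6 else 5)))))
step 12: [let@1.0.0.0] (1 - ((let a = (if true then (let c = 3 in (\d.c)) else ((\e.(\f.e)) 7)) in ((let g = false in 8) - (let h = false in 1))) + (5 + (((\m.m) 6) + (if false then 6 else 5)))))
step 13: [if@1.0.0] (1 - ((let a = (let c = 3 in (\d.c)) in ((let g = false in 8) - (let h = false in 1))) + (5 + (((\m.m) 6) + (if false then 6 else 5)))))
step 14: [let@1.0.0] (1 - ((let a = (\d.3) in ((let g = false in 8) - (let h = false in 1))) + (5 + (((\m.m) 6) + (if false then 6 else 5)))))
step 15: [let@1.0] (1 - (((let g = false in 8) - (let h = false in 1)) + (5 + (((\m.m) 6) + (if false then 6 else 5)))))
step 16: [let@1.0.0] (1 - ((8 - (let h = false in 1)) + (5 + (((\m.m) 6) + (if false then 6 else 5)))))
step 17: [let@1.0.1] (1 - ((8 - 1) + (5 + (((\m.m) 6) + (if false then 6 else 5)))))
step 18: [delta@1.0] (1 - (7 + (5 + (((\m.m) 6) + (if false then 6 else 5)))))
step 19: [beta@1.1.1.0] (1 - (7 + (5 + (6 + (if false then 6 else 5)))))
step 20: [if@1.1.1.1] (1 - (7 + (5 + (6 + 5))))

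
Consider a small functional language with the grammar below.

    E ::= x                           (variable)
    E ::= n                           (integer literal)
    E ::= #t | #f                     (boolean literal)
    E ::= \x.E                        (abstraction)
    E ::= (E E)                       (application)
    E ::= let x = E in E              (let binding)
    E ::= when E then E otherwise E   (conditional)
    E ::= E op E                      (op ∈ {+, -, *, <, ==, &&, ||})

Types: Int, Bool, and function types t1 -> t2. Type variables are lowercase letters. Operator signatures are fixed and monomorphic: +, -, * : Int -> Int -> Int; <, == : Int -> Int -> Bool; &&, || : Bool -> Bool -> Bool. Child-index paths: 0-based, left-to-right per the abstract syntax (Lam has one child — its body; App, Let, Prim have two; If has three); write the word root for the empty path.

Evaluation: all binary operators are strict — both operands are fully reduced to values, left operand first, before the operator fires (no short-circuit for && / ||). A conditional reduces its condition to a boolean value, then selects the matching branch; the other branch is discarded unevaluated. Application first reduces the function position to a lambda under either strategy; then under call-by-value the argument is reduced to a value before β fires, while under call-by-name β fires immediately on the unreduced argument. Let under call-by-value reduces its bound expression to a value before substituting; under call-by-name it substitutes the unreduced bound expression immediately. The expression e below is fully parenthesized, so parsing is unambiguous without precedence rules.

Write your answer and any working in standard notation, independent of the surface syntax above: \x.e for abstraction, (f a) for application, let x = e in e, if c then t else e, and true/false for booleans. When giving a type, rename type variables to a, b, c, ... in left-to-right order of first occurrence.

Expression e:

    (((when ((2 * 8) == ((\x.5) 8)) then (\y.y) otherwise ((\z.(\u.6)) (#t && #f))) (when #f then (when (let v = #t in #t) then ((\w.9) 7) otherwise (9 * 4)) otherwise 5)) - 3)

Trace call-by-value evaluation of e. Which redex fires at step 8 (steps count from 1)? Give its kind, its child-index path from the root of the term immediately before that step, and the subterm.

Trace:
step 0: (((if ((2 * 8) == ((\x.5) 8)) then (\y.y) else ((\z.(\u.6)) (true && false))) (if false then (if (let v = true in true) then ((\w.9) 7) else (9 * 4)) else 5)) - 3)
step 1: [delta@0.0.0.0] (((if (16 == ((\x.5) 8)) then (\y.y) else ((\z.(\u.6)) (true && false))) (if false then (if (let v = true in true) then ((\w.9) 7) else (9 * 4)) else 5)) - 3)
step 2: [beta@0.0.0.1] (((if (16 == 5) then (\y.y) else ((\z.(\u.6)) (true && false))) (if false then (if (let v = true in true) then ((\w.9) 7) else (9 * 4)) else 5)) - 3)
step 3: [delta@0.0.0] (((if false then (\y.y) else ((\z.(\u.6)) (true && false))) (if false then (if (let v = true in true) then ((\w.9) 7) else (9 * 4)) else 5)) - 3)
step 4: [if@0.0] ((((\z.(\u.6)) (true && false)) (if false then (if (let v = true in true) then ((\w.9) 7) else (9 * 4)) else 5)) - 3)
step 5: [delta@0.0.1] ((((\z.(\u.6)) false) (if false then (if (let v = true in true) then ((\w.9) 7) else (9 * 4)) else 5)) - 3)
step 6: [beta@0.0] (((\u.6) (if false then (if (let v = true in true) then ((\w.9) 7) else (9 * 4)) else 5)) - 3)
step 7: [if@0.1] (((\u.6) 5) - 3)
step 8: [beta@0] (6 - 3)

Answer: beta at 0 : ((\u.6) 5)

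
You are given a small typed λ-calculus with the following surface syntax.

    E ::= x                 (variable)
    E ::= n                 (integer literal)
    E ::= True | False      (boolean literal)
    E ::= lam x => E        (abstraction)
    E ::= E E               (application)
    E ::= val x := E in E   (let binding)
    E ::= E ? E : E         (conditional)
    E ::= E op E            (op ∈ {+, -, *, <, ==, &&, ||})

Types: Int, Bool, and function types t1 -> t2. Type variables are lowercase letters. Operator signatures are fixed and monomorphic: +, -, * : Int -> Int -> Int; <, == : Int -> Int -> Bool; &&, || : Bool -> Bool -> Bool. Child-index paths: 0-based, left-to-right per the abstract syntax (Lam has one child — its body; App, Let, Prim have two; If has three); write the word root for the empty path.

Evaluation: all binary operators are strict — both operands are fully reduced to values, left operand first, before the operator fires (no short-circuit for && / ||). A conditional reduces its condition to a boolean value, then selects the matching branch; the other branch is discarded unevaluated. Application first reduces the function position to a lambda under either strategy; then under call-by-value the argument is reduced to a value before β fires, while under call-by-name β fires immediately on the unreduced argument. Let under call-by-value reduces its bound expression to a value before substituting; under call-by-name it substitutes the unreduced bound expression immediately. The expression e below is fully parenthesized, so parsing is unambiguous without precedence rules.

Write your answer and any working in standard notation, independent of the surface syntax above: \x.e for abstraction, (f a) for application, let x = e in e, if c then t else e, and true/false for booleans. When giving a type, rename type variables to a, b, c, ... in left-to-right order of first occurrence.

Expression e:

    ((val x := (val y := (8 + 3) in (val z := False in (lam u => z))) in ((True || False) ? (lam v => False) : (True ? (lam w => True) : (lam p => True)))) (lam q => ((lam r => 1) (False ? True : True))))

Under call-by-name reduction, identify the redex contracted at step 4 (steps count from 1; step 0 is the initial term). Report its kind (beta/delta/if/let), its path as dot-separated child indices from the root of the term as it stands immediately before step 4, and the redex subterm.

Working:
step 0: ((let x = (let y = (8 + 3) in (let z = false in (\u.z))) in (if (true || false) then (\v.false) else (if true then (\w.true) else (\p.true)))) (\q.((\r.1) (if false then true else true))))
step 1: [let@0] ((if (true || false) then (\v.false) else (if true then (\w.true) else (\p.true))) (\q.((\r.1) (if false then true else true))))
step 2: [delta@0.0] ((if true then (\v.false) else (if true then (\w.true) else (\p.true))) (\q.((\r.1) (if false then true else true))))
step 3: [if@0] ((\v.false) (\q.((\r.1) (if false then true else true))))
step 4: [beta@root] false

Answer: beta at root : ((\v.false) (\q.((\r.1) (if false then true else true))))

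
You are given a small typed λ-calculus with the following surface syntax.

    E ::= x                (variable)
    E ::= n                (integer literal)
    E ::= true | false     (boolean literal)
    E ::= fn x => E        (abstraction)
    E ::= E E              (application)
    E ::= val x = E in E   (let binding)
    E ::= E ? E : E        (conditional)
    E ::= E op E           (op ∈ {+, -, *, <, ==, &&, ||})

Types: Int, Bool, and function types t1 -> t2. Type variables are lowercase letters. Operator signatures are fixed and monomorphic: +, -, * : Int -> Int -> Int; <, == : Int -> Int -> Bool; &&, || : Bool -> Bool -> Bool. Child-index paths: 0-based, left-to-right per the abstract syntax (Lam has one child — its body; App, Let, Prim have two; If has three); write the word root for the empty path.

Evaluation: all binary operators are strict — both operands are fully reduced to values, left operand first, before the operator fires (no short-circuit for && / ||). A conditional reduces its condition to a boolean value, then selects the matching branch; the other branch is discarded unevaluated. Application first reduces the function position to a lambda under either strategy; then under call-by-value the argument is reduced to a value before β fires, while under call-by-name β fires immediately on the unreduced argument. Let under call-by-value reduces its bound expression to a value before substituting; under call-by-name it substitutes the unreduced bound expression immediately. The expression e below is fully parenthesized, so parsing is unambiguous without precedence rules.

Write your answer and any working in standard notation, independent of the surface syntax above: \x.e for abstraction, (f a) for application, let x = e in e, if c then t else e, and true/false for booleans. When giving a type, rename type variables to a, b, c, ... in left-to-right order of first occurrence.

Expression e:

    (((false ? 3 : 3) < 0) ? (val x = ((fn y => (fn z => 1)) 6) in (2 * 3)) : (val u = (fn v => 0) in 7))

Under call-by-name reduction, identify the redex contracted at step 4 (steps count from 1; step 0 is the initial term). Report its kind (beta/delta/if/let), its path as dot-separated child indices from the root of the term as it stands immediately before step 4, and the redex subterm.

Answer: let at root : (let u = (\v.0) in 7)

Working:
step 0: (if ((if false then 3 else 3) < 0) then (let x = ((\y.(\z.1)) 6) in (2 * 3)) else (let u = (\v.0) in 7))
step 1: [if@0.0] (if (3 < 0) then (let x = ((\y.(\z.1)) 6) in (2 * 3)) else (let u = (\v.0) in 7))
step 2: [delta@0] (if false then (let x = ((\y.(\z.1)) 6) in (2 * 3)) else (let u = (\v.0) in 7))
step 3: [if@root] (let u = (\v.0) in 7)
step 4: [let@root] 7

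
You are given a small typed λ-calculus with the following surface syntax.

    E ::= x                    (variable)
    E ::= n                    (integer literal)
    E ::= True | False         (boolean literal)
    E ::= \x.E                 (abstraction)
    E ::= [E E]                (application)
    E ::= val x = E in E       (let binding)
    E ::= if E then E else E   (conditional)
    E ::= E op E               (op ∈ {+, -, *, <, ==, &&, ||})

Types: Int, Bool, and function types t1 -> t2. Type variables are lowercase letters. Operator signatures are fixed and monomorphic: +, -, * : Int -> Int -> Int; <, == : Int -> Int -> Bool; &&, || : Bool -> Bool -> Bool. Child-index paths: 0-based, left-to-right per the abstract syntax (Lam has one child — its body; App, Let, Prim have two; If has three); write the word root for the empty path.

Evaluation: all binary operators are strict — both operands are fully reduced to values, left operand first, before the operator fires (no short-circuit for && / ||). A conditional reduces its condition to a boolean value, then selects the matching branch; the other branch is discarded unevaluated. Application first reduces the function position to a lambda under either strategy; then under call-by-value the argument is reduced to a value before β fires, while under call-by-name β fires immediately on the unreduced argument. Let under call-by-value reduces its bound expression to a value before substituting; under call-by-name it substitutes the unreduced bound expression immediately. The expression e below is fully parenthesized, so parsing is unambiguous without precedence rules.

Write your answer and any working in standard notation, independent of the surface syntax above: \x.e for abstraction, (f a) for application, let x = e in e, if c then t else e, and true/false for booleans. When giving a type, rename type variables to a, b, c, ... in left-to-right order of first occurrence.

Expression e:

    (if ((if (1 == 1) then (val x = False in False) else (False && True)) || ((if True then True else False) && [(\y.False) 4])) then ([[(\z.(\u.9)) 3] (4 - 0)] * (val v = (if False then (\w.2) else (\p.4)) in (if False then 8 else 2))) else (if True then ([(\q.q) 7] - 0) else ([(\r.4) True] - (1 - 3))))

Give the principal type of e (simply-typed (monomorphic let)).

Answer: Int

Trace:
  unify Int ~ Int
  unify Int ~ Int
  unify Bool ~ Bool
let x : Bool
  unify Bool ~ Bool
  unify Bool ~ Bool
  unify Bool ~ Bool
  unify Bool ~ Bool
  unify Bool ~ Bool
  unify Bool ~ Bool
  unify Bool ~ Bool
\y._ : a -> Bool
  unify a -> Bool ~ Int -> b
  unify a ~ Int
  unify Bool ~ b
_ _ : Bool
  unify Bool ~ Bool
  unify Bool ~ Bool
  unify Bool ~ Bool
\u._ : d -> Int
\z._ : c -> d -> Int
  unify c -> d -> Int ~ Int -> e
  unify c ~ Int
  unify d -> Int ~ e
_ _ : d -> Int
  unify Int ~ Int
  unify Int ~ Int
  unify d -> Int ~ Int -> f
  unify d ~ Int
  unify Int ~ f
_ _ : Int
  unify Int ~ Int
  unify Bool ~ Bool
\w._ : g -> Int
\p._ : h -> Int
  unify g -> Int ~ h -> Int
  unify g ~ h
  unify Int ~ Int
let v : h -> Int
  unify Bool ~ Bool
  unify Int ~ Int
  unify Int ~ Int
  unify Bool ~ Bool
q : i
\q._ : i -> i
  unify i -> i ~ Int -> j
  unify i ~ Int
  unify Int ~ j
_ _ : Int
  unify Int ~ Int
  unify Int ~ Int
\r._ : k -> Int
  unify k -> Int ~ Bool -> l
  unify k ~ Bool
  unify Int ~ l
_ _ : Int
  unify Int ~ Int
  unify Int ~ Int
  unify Int ~ Int
  unify Int ~ Int
  unify Int ~ Int
  unify Int ~ Int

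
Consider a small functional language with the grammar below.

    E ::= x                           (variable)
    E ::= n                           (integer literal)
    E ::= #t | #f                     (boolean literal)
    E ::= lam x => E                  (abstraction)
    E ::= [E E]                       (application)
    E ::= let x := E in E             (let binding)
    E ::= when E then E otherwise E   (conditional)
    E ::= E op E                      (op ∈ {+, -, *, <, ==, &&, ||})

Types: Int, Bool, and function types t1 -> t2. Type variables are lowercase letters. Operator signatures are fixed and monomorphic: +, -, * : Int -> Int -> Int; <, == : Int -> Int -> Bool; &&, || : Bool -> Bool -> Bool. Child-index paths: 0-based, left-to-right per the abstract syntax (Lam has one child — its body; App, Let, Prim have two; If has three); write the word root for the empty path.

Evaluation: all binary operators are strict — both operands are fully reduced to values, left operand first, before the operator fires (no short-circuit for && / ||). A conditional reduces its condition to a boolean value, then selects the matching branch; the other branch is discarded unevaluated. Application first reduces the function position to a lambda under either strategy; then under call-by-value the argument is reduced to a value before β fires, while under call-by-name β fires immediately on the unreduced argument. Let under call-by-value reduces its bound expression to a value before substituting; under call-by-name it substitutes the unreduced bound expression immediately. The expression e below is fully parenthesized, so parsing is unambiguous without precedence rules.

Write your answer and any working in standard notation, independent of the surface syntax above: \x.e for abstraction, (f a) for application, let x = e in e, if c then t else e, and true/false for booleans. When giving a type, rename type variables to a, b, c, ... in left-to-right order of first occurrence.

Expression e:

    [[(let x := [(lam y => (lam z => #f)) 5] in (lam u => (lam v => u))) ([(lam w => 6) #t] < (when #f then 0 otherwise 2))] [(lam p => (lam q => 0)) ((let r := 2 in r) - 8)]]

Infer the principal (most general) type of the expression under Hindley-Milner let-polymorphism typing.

Answer: Bool

Derivation:
\z._ : b -> Bool
\y._ : a -> b -> Bool
  unify a -> b -> Bool ~ Int -> c
  unify a ~ Int
  unify b -> Bool ~ c
_ _ : b -> Bool
let x : forall. b -> Bool
u : d
\v._ : e -> d
\u._ : d -> e -> d
\w._ : f -> Int
  unify f -> Int ~ Bool -> g
  unify f ~ Bool
  unify Int ~ g
_ _ : Int
  unify Int ~ Int
  unify Bool ~ Bool
  unify Int ~ Int
  unify Int ~ Int
  unify d -> e -> d ~ Bool -> h
  unify d ~ Bool
  unify e -> Bool ~ h
_ _ : e -> Bool
\q._ : j -> Int
\p._ : i -> j -> Int
let r : Int
r : Int
  unify Int ~ Int
  unify Int ~ Int
  unify i -> j -> Int ~ Int -> k
  unify i ~ Int
  unify j -> Int ~ k
_ _ : j -> Int
  unify e -> Bool ~ (j -> Int) -> l
  unify e ~ j -> Int
  unify Bool ~ l
_ _ : Bool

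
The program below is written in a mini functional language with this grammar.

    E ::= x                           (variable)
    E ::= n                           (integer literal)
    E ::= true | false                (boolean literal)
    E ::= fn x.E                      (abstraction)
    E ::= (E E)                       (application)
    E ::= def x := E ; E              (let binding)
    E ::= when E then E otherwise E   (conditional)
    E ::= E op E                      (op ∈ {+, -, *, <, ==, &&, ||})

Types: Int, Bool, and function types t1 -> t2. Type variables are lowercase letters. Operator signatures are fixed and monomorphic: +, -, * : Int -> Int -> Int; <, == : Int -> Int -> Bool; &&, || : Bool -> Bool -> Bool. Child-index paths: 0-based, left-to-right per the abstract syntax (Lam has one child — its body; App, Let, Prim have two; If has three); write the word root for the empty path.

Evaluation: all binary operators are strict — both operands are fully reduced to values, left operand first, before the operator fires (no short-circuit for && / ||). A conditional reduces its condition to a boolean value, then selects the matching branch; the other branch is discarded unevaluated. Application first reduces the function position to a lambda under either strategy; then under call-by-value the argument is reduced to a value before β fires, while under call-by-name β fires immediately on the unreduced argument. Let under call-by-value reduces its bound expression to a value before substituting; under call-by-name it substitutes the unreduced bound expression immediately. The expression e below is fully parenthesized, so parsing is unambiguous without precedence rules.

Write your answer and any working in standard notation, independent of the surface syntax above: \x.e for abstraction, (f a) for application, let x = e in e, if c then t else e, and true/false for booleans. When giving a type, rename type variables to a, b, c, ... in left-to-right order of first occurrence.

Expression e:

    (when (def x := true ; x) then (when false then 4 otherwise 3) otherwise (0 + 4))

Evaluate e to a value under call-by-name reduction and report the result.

Derivation:
step 0: (if (let x = true in x) then (if false then 4 else 3) else (0 + 4))
step 1: [let@0] (if true then (if false then 4 else 3) else (0 + 4))
step 2: [if@root] (if false then 4 else 3)
step 3: [if@root] 3

Answer: 3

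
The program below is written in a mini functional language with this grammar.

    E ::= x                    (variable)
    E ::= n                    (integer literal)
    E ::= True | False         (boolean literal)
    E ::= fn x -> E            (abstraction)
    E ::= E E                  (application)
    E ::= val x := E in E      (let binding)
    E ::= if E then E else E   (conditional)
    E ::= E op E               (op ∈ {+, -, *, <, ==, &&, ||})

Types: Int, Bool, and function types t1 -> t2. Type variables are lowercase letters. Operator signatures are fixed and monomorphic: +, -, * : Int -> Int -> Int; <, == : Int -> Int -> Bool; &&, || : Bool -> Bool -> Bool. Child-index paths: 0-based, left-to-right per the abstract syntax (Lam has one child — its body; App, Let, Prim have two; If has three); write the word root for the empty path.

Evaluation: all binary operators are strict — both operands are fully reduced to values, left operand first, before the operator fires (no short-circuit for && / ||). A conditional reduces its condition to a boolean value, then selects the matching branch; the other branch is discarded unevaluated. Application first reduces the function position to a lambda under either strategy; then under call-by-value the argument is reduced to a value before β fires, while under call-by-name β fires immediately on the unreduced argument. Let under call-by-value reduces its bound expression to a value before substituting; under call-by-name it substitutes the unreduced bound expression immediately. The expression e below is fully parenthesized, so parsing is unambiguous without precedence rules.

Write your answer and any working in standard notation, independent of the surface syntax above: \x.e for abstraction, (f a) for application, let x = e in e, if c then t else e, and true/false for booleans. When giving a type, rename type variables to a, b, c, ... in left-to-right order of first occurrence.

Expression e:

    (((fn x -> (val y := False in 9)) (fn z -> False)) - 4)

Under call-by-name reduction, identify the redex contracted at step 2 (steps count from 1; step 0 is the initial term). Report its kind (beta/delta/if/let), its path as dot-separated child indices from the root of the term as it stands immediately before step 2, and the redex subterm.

Working:
step 0: (((\x.(let y = false in 9)) (\z.false)) - 4)
step 1: [beta@0] ((let y = false in 9) - 4)
step 2: [let@0] (9 - 4)

Answer: let at 0 : (let y = false in 9)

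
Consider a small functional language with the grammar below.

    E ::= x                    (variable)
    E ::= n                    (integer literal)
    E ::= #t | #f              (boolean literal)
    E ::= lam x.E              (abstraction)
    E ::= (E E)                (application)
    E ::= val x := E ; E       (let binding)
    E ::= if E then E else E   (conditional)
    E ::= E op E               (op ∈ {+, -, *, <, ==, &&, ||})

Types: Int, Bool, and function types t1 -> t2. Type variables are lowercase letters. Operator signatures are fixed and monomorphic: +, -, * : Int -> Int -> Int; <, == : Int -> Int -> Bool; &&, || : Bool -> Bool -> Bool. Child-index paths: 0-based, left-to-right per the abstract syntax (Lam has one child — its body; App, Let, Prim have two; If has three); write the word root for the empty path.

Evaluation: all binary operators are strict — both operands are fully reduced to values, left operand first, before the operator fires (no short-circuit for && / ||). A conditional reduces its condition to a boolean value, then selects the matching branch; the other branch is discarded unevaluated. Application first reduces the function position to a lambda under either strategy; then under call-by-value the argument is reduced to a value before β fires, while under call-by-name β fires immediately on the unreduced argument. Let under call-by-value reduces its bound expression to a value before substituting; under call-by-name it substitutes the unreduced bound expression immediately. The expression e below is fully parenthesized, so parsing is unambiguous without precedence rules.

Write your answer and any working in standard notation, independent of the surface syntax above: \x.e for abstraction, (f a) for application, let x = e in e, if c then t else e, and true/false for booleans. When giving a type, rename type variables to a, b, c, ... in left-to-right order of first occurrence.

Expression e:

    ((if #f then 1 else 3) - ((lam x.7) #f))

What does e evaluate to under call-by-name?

Answer: -4

Derivation:
step 0: ((if false then 1 else 3) - ((\x.7) false))
step 1: [if@0] (3 - ((\x.7) false))
step 2: [beta@1] (3 - 7)
step 3: [delta@root] -4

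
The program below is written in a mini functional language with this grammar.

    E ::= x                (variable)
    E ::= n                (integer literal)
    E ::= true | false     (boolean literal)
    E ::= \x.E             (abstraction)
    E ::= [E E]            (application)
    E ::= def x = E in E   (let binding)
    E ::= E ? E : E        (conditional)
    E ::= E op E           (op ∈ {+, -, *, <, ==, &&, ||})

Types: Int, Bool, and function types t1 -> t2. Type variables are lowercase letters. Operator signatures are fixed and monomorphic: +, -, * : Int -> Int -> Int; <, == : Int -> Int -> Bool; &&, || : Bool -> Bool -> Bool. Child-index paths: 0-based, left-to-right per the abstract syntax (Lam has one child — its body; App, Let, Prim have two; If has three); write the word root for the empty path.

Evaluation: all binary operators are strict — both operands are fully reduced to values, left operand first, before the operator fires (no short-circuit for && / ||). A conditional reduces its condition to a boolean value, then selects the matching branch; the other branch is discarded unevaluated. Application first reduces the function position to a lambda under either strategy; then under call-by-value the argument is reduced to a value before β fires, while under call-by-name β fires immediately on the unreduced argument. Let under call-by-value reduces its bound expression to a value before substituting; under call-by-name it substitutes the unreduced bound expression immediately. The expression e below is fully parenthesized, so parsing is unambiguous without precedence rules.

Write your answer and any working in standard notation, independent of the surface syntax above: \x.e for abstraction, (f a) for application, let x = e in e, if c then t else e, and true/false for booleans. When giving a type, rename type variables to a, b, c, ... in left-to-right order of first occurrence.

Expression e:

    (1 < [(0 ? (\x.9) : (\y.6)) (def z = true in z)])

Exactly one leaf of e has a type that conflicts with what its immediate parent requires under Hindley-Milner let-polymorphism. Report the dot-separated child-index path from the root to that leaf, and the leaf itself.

Derivation:
  unify Int ~ Int
  unify Int ~ Bool
  FAIL: mismatch Int ~ Bool

Answer: 1.0.0 : 0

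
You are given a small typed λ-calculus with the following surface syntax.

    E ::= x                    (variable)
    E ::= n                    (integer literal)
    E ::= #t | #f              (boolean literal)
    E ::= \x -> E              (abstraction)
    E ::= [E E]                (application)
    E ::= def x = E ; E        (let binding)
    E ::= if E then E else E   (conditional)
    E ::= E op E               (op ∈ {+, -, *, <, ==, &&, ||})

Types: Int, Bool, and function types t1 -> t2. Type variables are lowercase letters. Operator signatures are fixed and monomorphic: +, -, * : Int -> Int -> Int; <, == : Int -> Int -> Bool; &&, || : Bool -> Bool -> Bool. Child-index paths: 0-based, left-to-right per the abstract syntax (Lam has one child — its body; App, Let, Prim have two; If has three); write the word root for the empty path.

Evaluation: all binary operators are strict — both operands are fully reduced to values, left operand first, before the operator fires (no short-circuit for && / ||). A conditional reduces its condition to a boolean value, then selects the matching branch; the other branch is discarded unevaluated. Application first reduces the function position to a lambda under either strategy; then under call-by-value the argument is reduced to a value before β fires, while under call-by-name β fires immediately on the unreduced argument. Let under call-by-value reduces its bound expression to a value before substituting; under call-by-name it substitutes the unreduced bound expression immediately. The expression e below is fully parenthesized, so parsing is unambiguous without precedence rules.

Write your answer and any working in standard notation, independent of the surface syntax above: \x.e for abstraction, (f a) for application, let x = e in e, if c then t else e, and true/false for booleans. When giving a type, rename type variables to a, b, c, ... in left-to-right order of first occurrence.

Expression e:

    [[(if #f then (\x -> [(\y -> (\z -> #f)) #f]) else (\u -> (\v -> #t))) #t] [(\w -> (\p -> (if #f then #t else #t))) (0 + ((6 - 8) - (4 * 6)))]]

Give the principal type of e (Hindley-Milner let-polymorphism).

Answer: Bool

Derivation:
  unify Bool ~ Bool
\z._ : c -> Bool
\y._ : b -> c -> Bool
  unify b -> c -> Bool ~ Bool -> d
  unify b ~ Bool
  unify c -> Bool ~ d
_ _ : c -> Bool
\x._ : a -> c -> Bool
\v._ : f -> Bool
\u._ : e -> f -> Bool
  unify a -> c -> Bool ~ e -> f -> Bool
  unify a ~ e
  unify c -> Bool ~ f -> Bool
  unify c ~ f
  unify Bool ~ Bool
  unify e -> f -> Bool ~ Bool -> g
  unify e ~ Bool
  unify f -> Bool ~ g
_ _ : f -> Bool
  unify Bool ~ Bool
  unify Bool ~ Bool
\p._ : i -> Bool
\w._ : h -> i -> Bool
  unify Int ~ Int
  unify Int ~ Int
  unify Int ~ Int
  unify Int ~ Int
  unify Int ~ Int
  unify Int ~ Int
  unify Int ~ Int
  unify Int ~ Int
  unify h -> i -> Bool ~ Int -> j
  unify h ~ Int
  unify i -> Bool ~ j
_ _ : i -> Bool
  unify f -> Bool ~ (i -> Bool) -> k
  unify f ~ i -> Bool
  unify Bool ~ k
_ _ : Bool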